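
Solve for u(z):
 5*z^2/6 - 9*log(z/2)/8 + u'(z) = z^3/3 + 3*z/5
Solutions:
 u(z) = C1 + z^4/12 - 5*z^3/18 + 3*z^2/10 + 9*z*log(z)/8 - 9*z/8 - 9*z*log(2)/8


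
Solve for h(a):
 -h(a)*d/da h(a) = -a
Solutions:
 h(a) = -sqrt(C1 + a^2)
 h(a) = sqrt(C1 + a^2)


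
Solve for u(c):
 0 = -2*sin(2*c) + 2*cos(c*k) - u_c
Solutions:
 u(c) = C1 + cos(2*c) + 2*sin(c*k)/k


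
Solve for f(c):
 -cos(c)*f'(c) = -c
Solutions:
 f(c) = C1 + Integral(c/cos(c), c)


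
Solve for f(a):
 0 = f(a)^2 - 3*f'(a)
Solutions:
 f(a) = -3/(C1 + a)


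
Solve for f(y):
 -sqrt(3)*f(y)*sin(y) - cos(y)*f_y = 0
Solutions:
 f(y) = C1*cos(y)^(sqrt(3))


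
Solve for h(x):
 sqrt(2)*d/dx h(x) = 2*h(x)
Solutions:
 h(x) = C1*exp(sqrt(2)*x)


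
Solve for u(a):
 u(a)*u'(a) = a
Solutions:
 u(a) = -sqrt(C1 + a^2)
 u(a) = sqrt(C1 + a^2)


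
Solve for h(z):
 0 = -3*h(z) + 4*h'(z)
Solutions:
 h(z) = C1*exp(3*z/4)


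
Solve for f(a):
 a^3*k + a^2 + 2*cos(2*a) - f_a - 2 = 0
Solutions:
 f(a) = C1 + a^4*k/4 + a^3/3 - 2*a + 2*sin(a)*cos(a)


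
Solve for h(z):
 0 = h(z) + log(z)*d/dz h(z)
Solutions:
 h(z) = C1*exp(-li(z))


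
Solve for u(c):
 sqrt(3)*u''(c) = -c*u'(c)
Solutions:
 u(c) = C1 + C2*erf(sqrt(2)*3^(3/4)*c/6)


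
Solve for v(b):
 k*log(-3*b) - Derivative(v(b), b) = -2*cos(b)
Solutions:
 v(b) = C1 + b*k*(log(-b) - 1) + b*k*log(3) + 2*sin(b)


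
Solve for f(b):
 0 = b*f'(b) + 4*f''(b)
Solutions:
 f(b) = C1 + C2*erf(sqrt(2)*b/4)


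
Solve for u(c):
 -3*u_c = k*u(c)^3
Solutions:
 u(c) = -sqrt(6)*sqrt(-1/(C1 - c*k))/2
 u(c) = sqrt(6)*sqrt(-1/(C1 - c*k))/2


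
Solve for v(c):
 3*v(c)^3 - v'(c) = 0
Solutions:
 v(c) = -sqrt(2)*sqrt(-1/(C1 + 3*c))/2
 v(c) = sqrt(2)*sqrt(-1/(C1 + 3*c))/2


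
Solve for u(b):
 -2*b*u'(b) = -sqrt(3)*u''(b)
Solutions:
 u(b) = C1 + C2*erfi(3^(3/4)*b/3)


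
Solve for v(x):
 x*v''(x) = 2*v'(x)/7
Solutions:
 v(x) = C1 + C2*x^(9/7)


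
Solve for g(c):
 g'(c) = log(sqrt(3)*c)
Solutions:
 g(c) = C1 + c*log(c) - c + c*log(3)/2


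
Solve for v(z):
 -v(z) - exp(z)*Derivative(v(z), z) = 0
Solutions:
 v(z) = C1*exp(exp(-z))


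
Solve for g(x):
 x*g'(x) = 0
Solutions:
 g(x) = C1


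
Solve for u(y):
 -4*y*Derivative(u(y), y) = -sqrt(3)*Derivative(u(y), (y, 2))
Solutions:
 u(y) = C1 + C2*erfi(sqrt(2)*3^(3/4)*y/3)


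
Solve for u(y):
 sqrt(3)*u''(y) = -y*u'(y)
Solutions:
 u(y) = C1 + C2*erf(sqrt(2)*3^(3/4)*y/6)


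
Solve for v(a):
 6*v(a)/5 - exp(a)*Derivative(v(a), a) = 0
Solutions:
 v(a) = C1*exp(-6*exp(-a)/5)


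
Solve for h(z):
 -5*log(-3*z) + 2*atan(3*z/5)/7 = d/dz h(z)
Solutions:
 h(z) = C1 - 5*z*log(-z) + 2*z*atan(3*z/5)/7 - 5*z*log(3) + 5*z - 5*log(9*z^2 + 25)/21


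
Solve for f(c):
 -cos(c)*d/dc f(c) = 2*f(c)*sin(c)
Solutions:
 f(c) = C1*cos(c)^2


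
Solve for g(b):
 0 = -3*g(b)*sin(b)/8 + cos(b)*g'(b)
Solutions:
 g(b) = C1/cos(b)^(3/8)


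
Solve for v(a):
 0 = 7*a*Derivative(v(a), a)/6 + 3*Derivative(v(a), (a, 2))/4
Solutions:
 v(a) = C1 + C2*erf(sqrt(7)*a/3)


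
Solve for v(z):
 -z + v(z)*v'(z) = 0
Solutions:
 v(z) = -sqrt(C1 + z^2)
 v(z) = sqrt(C1 + z^2)


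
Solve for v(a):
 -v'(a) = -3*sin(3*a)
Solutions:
 v(a) = C1 - cos(3*a)


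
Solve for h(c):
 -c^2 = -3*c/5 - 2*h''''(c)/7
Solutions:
 h(c) = C1 + C2*c + C3*c^2 + C4*c^3 + 7*c^6/720 - 7*c^5/400


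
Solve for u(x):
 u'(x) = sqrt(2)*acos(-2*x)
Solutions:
 u(x) = C1 + sqrt(2)*(x*acos(-2*x) + sqrt(1 - 4*x^2)/2)


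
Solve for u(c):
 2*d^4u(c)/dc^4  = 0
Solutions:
 u(c) = C1 + C2*c + C3*c^2 + C4*c^3


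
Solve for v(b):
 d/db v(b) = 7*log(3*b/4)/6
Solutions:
 v(b) = C1 + 7*b*log(b)/6 - 7*b*log(2)/3 - 7*b/6 + 7*b*log(3)/6


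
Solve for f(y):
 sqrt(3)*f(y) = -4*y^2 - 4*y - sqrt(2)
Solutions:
 f(y) = -4*sqrt(3)*y^2/3 - 4*sqrt(3)*y/3 - sqrt(6)/3


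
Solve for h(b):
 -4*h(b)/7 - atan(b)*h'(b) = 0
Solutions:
 h(b) = C1*exp(-4*Integral(1/atan(b), b)/7)


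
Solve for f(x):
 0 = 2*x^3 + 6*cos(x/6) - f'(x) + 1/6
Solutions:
 f(x) = C1 + x^4/2 + x/6 + 36*sin(x/6)


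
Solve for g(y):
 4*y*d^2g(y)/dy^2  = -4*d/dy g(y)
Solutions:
 g(y) = C1 + C2*log(y)


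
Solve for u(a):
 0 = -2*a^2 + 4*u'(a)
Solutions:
 u(a) = C1 + a^3/6


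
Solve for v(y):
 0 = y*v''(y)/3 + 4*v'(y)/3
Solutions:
 v(y) = C1 + C2/y^3


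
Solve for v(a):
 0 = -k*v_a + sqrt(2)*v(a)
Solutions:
 v(a) = C1*exp(sqrt(2)*a/k)


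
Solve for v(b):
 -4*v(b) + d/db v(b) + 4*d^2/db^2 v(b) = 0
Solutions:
 v(b) = C1*exp(b*(-1 + sqrt(65))/8) + C2*exp(-b*(1 + sqrt(65))/8)


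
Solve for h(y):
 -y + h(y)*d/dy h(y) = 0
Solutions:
 h(y) = -sqrt(C1 + y^2)
 h(y) = sqrt(C1 + y^2)


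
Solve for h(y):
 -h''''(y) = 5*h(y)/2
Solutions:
 h(y) = (C1*sin(10^(1/4)*y/2) + C2*cos(10^(1/4)*y/2))*exp(-10^(1/4)*y/2) + (C3*sin(10^(1/4)*y/2) + C4*cos(10^(1/4)*y/2))*exp(10^(1/4)*y/2)


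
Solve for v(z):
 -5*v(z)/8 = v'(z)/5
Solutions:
 v(z) = C1*exp(-25*z/8)


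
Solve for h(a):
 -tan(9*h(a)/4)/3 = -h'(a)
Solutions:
 h(a) = -4*asin(C1*exp(3*a/4))/9 + 4*pi/9
 h(a) = 4*asin(C1*exp(3*a/4))/9


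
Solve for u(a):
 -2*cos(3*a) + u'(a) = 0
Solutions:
 u(a) = C1 + 2*sin(3*a)/3


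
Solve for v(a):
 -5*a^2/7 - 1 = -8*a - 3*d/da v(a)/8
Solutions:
 v(a) = C1 + 40*a^3/63 - 32*a^2/3 + 8*a/3


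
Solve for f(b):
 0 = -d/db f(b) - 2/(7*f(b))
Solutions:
 f(b) = -sqrt(C1 - 28*b)/7
 f(b) = sqrt(C1 - 28*b)/7


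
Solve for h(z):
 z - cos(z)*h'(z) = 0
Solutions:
 h(z) = C1 + Integral(z/cos(z), z)


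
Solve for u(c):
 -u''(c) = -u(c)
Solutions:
 u(c) = C1*exp(-c) + C2*exp(c)


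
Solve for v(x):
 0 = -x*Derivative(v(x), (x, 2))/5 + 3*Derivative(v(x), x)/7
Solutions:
 v(x) = C1 + C2*x^(22/7)


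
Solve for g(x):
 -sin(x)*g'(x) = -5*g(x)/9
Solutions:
 g(x) = C1*(cos(x) - 1)^(5/18)/(cos(x) + 1)^(5/18)


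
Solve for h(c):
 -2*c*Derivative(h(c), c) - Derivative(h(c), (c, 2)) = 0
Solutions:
 h(c) = C1 + C2*erf(c)


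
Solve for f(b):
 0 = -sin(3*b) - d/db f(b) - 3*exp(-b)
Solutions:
 f(b) = C1 + cos(3*b)/3 + 3*exp(-b)


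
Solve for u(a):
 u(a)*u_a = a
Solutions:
 u(a) = -sqrt(C1 + a^2)
 u(a) = sqrt(C1 + a^2)


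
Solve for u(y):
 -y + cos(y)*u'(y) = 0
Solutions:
 u(y) = C1 + Integral(y/cos(y), y)


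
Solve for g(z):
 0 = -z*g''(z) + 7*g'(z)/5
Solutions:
 g(z) = C1 + C2*z^(12/5)


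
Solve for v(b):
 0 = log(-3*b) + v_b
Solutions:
 v(b) = C1 - b*log(-b) + b*(1 - log(3))


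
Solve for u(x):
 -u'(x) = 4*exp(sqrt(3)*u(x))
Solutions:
 u(x) = sqrt(3)*(2*log(1/(C1 + 4*x)) - log(3))/6


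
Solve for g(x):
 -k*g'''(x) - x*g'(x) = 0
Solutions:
 g(x) = C1 + Integral(C2*airyai(x*(-1/k)^(1/3)) + C3*airybi(x*(-1/k)^(1/3)), x)


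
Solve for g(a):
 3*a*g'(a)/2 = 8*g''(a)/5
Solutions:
 g(a) = C1 + C2*erfi(sqrt(30)*a/8)


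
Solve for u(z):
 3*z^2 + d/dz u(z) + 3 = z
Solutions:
 u(z) = C1 - z^3 + z^2/2 - 3*z


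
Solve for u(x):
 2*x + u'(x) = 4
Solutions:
 u(x) = C1 - x^2 + 4*x


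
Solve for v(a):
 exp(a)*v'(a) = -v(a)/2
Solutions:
 v(a) = C1*exp(exp(-a)/2)


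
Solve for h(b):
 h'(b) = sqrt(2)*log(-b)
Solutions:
 h(b) = C1 + sqrt(2)*b*log(-b) - sqrt(2)*b


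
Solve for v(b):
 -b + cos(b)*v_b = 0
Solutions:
 v(b) = C1 + Integral(b/cos(b), b)


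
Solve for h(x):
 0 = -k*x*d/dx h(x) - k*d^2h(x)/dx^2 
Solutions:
 h(x) = C1 + C2*erf(sqrt(2)*x/2)


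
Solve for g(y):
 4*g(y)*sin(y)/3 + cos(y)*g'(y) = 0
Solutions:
 g(y) = C1*cos(y)^(4/3)


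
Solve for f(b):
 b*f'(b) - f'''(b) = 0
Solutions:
 f(b) = C1 + Integral(C2*airyai(b) + C3*airybi(b), b)


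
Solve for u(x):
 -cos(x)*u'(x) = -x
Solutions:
 u(x) = C1 + Integral(x/cos(x), x)


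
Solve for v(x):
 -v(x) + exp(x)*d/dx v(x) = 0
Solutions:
 v(x) = C1*exp(-exp(-x))


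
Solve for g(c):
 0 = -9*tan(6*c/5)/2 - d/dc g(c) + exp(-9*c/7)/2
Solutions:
 g(c) = C1 - 15*log(tan(6*c/5)^2 + 1)/8 - 7*exp(-9*c/7)/18


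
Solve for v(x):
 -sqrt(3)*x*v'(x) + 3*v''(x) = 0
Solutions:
 v(x) = C1 + C2*erfi(sqrt(2)*3^(3/4)*x/6)


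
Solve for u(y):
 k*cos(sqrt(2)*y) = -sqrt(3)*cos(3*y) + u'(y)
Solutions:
 u(y) = C1 + sqrt(2)*k*sin(sqrt(2)*y)/2 + sqrt(3)*sin(3*y)/3


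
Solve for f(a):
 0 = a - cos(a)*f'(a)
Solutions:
 f(a) = C1 + Integral(a/cos(a), a)


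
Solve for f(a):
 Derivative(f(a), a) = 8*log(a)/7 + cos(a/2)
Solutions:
 f(a) = C1 + 8*a*log(a)/7 - 8*a/7 + 2*sin(a/2)


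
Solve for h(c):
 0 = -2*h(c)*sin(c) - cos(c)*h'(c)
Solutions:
 h(c) = C1*cos(c)^2


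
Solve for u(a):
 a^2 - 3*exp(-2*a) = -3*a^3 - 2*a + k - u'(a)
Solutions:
 u(a) = C1 - 3*a^4/4 - a^3/3 - a^2 + a*k - 3*exp(-2*a)/2


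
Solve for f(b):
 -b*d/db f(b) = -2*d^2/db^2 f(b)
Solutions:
 f(b) = C1 + C2*erfi(b/2)


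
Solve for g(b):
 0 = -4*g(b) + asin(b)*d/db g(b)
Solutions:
 g(b) = C1*exp(4*Integral(1/asin(b), b))


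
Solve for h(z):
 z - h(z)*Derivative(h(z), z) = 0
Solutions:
 h(z) = -sqrt(C1 + z^2)
 h(z) = sqrt(C1 + z^2)


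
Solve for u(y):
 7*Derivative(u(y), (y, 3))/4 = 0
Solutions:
 u(y) = C1 + C2*y + C3*y^2


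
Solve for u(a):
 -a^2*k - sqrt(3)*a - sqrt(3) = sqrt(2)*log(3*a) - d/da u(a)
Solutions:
 u(a) = C1 + a^3*k/3 + sqrt(3)*a^2/2 + sqrt(2)*a*log(a) - sqrt(2)*a + sqrt(2)*a*log(3) + sqrt(3)*a


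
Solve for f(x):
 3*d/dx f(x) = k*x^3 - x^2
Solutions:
 f(x) = C1 + k*x^4/12 - x^3/9


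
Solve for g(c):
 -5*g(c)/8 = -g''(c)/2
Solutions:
 g(c) = C1*exp(-sqrt(5)*c/2) + C2*exp(sqrt(5)*c/2)


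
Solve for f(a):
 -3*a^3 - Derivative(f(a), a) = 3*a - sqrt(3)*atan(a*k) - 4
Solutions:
 f(a) = C1 - 3*a^4/4 - 3*a^2/2 + 4*a + sqrt(3)*Piecewise((a*atan(a*k) - log(a^2*k^2 + 1)/(2*k), Ne(k, 0)), (0, True))


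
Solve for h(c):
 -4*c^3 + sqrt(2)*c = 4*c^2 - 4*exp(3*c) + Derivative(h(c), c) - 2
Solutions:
 h(c) = C1 - c^4 - 4*c^3/3 + sqrt(2)*c^2/2 + 2*c + 4*exp(3*c)/3


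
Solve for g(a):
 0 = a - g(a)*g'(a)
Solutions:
 g(a) = -sqrt(C1 + a^2)
 g(a) = sqrt(C1 + a^2)


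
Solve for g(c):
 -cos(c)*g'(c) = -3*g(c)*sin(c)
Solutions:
 g(c) = C1/cos(c)^3


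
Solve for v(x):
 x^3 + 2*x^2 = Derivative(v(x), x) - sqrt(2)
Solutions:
 v(x) = C1 + x^4/4 + 2*x^3/3 + sqrt(2)*x


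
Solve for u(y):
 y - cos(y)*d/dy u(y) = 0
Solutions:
 u(y) = C1 + Integral(y/cos(y), y)


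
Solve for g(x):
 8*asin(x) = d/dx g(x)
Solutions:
 g(x) = C1 + 8*x*asin(x) + 8*sqrt(1 - x^2)


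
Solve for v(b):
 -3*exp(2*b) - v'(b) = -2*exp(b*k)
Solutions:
 v(b) = C1 - 3*exp(2*b)/2 + 2*exp(b*k)/k


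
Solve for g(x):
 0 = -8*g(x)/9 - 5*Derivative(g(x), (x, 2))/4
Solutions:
 g(x) = C1*sin(4*sqrt(10)*x/15) + C2*cos(4*sqrt(10)*x/15)


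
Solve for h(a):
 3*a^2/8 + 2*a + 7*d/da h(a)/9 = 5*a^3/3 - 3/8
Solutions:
 h(a) = C1 + 15*a^4/28 - 9*a^3/56 - 9*a^2/7 - 27*a/56


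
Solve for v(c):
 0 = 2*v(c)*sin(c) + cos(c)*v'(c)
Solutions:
 v(c) = C1*cos(c)^2


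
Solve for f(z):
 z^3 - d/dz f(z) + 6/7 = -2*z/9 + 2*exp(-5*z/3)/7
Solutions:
 f(z) = C1 + z^4/4 + z^2/9 + 6*z/7 + 6*exp(-5*z/3)/35


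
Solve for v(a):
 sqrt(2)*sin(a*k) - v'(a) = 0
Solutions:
 v(a) = C1 - sqrt(2)*cos(a*k)/k


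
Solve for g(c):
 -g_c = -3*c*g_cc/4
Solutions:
 g(c) = C1 + C2*c^(7/3)


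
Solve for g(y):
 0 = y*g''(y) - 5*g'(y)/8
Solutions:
 g(y) = C1 + C2*y^(13/8)


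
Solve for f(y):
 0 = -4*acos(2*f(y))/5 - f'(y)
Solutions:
 Integral(1/acos(2*_y), (_y, f(y))) = C1 - 4*y/5


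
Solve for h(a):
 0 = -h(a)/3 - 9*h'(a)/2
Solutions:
 h(a) = C1*exp(-2*a/27)


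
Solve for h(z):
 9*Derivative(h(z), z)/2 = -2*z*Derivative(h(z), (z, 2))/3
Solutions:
 h(z) = C1 + C2/z^(23/4)


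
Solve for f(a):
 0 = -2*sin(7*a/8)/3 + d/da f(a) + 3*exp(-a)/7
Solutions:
 f(a) = C1 - 16*cos(7*a/8)/21 + 3*exp(-a)/7


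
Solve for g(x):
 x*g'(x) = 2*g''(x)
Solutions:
 g(x) = C1 + C2*erfi(x/2)


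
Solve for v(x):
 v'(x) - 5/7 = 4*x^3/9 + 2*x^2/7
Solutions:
 v(x) = C1 + x^4/9 + 2*x^3/21 + 5*x/7


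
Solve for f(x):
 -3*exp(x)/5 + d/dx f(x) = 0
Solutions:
 f(x) = C1 + 3*exp(x)/5


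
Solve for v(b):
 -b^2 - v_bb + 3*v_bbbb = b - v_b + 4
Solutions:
 v(b) = C1 + C2*exp(2^(1/3)*b*(2/(sqrt(77) + 9)^(1/3) + 2^(1/3)*(sqrt(77) + 9)^(1/3))/12)*sin(2^(1/3)*sqrt(3)*b*(-2^(1/3)*(sqrt(77) + 9)^(1/3) + 2/(sqrt(77) + 9)^(1/3))/12) + C3*exp(2^(1/3)*b*(2/(sqrt(77) + 9)^(1/3) + 2^(1/3)*(sqrt(77) + 9)^(1/3))/12)*cos(2^(1/3)*sqrt(3)*b*(-2^(1/3)*(sqrt(77) + 9)^(1/3) + 2/(sqrt(77) + 9)^(1/3))/12) + C4*exp(-2^(1/3)*b*(2/(sqrt(77) + 9)^(1/3) + 2^(1/3)*(sqrt(77) + 9)^(1/3))/6) + b^3/3 + 3*b^2/2 + 7*b


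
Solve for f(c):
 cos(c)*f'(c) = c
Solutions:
 f(c) = C1 + Integral(c/cos(c), c)


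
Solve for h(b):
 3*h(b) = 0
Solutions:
 h(b) = 0


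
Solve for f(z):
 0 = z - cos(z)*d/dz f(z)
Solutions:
 f(z) = C1 + Integral(z/cos(z), z)


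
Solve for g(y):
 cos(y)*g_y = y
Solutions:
 g(y) = C1 + Integral(y/cos(y), y)


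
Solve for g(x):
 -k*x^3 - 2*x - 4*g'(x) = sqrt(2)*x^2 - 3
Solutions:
 g(x) = C1 - k*x^4/16 - sqrt(2)*x^3/12 - x^2/4 + 3*x/4


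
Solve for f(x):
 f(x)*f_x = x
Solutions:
 f(x) = -sqrt(C1 + x^2)
 f(x) = sqrt(C1 + x^2)


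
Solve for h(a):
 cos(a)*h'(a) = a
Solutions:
 h(a) = C1 + Integral(a/cos(a), a)


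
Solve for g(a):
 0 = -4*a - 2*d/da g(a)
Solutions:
 g(a) = C1 - a^2


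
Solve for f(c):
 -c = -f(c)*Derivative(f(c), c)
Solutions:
 f(c) = -sqrt(C1 + c^2)
 f(c) = sqrt(C1 + c^2)


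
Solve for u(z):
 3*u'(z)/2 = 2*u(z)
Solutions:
 u(z) = C1*exp(4*z/3)


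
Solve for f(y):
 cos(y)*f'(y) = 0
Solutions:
 f(y) = C1


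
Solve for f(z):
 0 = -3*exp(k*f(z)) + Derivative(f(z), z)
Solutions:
 f(z) = Piecewise((log(-1/(C1*k + 3*k*z))/k, Ne(k, 0)), (nan, True))
 f(z) = Piecewise((C1 + 3*z, Eq(k, 0)), (nan, True))


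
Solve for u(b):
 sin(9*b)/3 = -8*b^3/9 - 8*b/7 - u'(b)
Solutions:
 u(b) = C1 - 2*b^4/9 - 4*b^2/7 + cos(9*b)/27


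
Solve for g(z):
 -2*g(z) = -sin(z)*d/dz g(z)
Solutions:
 g(z) = C1*(cos(z) - 1)/(cos(z) + 1)


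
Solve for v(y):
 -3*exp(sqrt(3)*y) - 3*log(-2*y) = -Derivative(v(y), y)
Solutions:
 v(y) = C1 + 3*y*log(-y) + 3*y*(-1 + log(2)) + sqrt(3)*exp(sqrt(3)*y)


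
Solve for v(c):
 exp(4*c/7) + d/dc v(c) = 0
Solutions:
 v(c) = C1 - 7*exp(4*c/7)/4


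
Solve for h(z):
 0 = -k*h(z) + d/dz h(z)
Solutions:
 h(z) = C1*exp(k*z)


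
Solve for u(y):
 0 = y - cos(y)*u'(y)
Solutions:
 u(y) = C1 + Integral(y/cos(y), y)


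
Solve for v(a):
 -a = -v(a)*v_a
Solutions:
 v(a) = -sqrt(C1 + a^2)
 v(a) = sqrt(C1 + a^2)


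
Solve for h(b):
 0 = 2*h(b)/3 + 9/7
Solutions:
 h(b) = -27/14


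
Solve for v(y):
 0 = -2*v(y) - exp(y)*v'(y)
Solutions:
 v(y) = C1*exp(2*exp(-y))


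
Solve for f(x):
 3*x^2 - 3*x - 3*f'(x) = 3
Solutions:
 f(x) = C1 + x^3/3 - x^2/2 - x


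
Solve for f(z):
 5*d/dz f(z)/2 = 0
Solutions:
 f(z) = C1


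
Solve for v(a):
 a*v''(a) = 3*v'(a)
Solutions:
 v(a) = C1 + C2*a^4


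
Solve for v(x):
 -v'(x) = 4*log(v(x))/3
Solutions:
 li(v(x)) = C1 - 4*x/3


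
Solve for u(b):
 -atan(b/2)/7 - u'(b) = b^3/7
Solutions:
 u(b) = C1 - b^4/28 - b*atan(b/2)/7 + log(b^2 + 4)/7


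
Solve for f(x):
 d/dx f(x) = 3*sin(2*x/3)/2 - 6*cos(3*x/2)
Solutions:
 f(x) = C1 - 4*sin(3*x/2) - 9*cos(2*x/3)/4


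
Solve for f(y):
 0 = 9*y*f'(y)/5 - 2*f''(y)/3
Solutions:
 f(y) = C1 + C2*erfi(3*sqrt(15)*y/10)


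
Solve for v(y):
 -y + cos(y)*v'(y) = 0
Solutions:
 v(y) = C1 + Integral(y/cos(y), y)


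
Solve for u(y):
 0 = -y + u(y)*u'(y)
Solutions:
 u(y) = -sqrt(C1 + y^2)
 u(y) = sqrt(C1 + y^2)


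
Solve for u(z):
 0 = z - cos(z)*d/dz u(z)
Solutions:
 u(z) = C1 + Integral(z/cos(z), z)


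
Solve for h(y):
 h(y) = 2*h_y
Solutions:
 h(y) = C1*exp(y/2)


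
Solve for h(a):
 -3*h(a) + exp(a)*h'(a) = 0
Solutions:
 h(a) = C1*exp(-3*exp(-a))


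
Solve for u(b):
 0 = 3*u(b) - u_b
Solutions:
 u(b) = C1*exp(3*b)


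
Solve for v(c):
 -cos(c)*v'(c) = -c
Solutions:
 v(c) = C1 + Integral(c/cos(c), c)


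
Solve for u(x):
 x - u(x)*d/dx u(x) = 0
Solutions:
 u(x) = -sqrt(C1 + x^2)
 u(x) = sqrt(C1 + x^2)


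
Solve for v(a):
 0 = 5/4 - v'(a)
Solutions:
 v(a) = C1 + 5*a/4


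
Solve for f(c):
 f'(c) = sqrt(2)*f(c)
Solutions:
 f(c) = C1*exp(sqrt(2)*c)


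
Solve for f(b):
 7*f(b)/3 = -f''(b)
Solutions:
 f(b) = C1*sin(sqrt(21)*b/3) + C2*cos(sqrt(21)*b/3)


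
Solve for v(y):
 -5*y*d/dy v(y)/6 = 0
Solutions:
 v(y) = C1


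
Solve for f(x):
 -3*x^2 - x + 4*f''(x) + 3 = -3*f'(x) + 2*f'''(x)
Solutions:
 f(x) = C1 + C2*exp(x*(1 - sqrt(10)/2)) + C3*exp(x*(1 + sqrt(10)/2)) + x^3/3 - 7*x^2/6 + 31*x/9


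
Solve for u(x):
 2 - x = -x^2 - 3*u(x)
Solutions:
 u(x) = -x^2/3 + x/3 - 2/3


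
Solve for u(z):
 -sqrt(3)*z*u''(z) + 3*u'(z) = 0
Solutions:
 u(z) = C1 + C2*z^(1 + sqrt(3))


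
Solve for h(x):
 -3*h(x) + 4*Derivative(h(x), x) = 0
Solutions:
 h(x) = C1*exp(3*x/4)


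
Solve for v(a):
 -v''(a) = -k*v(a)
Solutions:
 v(a) = C1*exp(-a*sqrt(k)) + C2*exp(a*sqrt(k))


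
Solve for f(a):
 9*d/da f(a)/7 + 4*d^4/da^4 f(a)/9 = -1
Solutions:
 f(a) = C1 + C4*exp(-3*294^(1/3)*a/14) - 7*a/9 + (C2*sin(3*3^(5/6)*98^(1/3)*a/28) + C3*cos(3*3^(5/6)*98^(1/3)*a/28))*exp(3*294^(1/3)*a/28)


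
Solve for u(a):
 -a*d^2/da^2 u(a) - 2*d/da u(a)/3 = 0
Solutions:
 u(a) = C1 + C2*a^(1/3)


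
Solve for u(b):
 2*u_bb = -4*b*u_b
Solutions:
 u(b) = C1 + C2*erf(b)


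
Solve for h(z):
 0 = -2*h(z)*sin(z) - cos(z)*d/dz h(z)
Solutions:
 h(z) = C1*cos(z)^2


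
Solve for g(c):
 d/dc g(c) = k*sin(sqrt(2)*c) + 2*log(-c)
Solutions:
 g(c) = C1 + 2*c*log(-c) - 2*c - sqrt(2)*k*cos(sqrt(2)*c)/2


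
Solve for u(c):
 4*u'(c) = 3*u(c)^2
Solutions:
 u(c) = -4/(C1 + 3*c)


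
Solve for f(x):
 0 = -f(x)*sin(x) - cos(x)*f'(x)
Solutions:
 f(x) = C1*cos(x)


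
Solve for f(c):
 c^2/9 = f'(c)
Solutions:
 f(c) = C1 + c^3/27


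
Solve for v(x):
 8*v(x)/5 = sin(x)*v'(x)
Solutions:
 v(x) = C1*(cos(x) - 1)^(4/5)/(cos(x) + 1)^(4/5)


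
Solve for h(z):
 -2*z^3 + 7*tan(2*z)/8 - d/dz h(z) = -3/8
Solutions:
 h(z) = C1 - z^4/2 + 3*z/8 - 7*log(cos(2*z))/16


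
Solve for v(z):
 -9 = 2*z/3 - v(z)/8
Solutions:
 v(z) = 16*z/3 + 72


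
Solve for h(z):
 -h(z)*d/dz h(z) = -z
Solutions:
 h(z) = -sqrt(C1 + z^2)
 h(z) = sqrt(C1 + z^2)


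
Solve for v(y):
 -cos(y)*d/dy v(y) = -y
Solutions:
 v(y) = C1 + Integral(y/cos(y), y)


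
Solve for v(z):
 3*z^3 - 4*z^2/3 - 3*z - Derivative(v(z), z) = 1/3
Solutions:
 v(z) = C1 + 3*z^4/4 - 4*z^3/9 - 3*z^2/2 - z/3


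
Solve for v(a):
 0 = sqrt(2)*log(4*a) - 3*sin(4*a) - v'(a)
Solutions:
 v(a) = C1 + sqrt(2)*a*(log(a) - 1) + 2*sqrt(2)*a*log(2) + 3*cos(4*a)/4


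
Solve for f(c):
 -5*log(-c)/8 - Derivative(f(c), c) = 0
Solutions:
 f(c) = C1 - 5*c*log(-c)/8 + 5*c/8


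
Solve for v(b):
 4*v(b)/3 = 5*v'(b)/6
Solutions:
 v(b) = C1*exp(8*b/5)


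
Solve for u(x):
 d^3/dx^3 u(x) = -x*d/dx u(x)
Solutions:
 u(x) = C1 + Integral(C2*airyai(-x) + C3*airybi(-x), x)


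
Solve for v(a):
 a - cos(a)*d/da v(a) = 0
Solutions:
 v(a) = C1 + Integral(a/cos(a), a)


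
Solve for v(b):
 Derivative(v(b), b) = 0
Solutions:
 v(b) = C1


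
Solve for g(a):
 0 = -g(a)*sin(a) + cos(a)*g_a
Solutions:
 g(a) = C1/cos(a)


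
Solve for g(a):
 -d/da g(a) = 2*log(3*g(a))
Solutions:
 Integral(1/(log(_y) + log(3)), (_y, g(a)))/2 = C1 - a


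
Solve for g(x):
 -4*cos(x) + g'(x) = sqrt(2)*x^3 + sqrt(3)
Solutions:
 g(x) = C1 + sqrt(2)*x^4/4 + sqrt(3)*x + 4*sin(x)


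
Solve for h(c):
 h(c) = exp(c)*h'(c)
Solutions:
 h(c) = C1*exp(-exp(-c))


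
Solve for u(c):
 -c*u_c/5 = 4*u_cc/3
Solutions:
 u(c) = C1 + C2*erf(sqrt(30)*c/20)


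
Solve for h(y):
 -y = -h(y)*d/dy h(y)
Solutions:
 h(y) = -sqrt(C1 + y^2)
 h(y) = sqrt(C1 + y^2)


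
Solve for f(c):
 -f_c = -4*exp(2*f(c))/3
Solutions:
 f(c) = log(-1/(C1 + 4*c))/2 - log(2) + log(6)/2
 f(c) = log(-sqrt(-1/(C1 + 4*c))) - log(2) + log(6)/2


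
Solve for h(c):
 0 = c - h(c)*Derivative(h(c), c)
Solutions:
 h(c) = -sqrt(C1 + c^2)
 h(c) = sqrt(C1 + c^2)


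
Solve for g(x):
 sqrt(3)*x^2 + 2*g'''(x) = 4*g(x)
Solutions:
 g(x) = C3*exp(2^(1/3)*x) + sqrt(3)*x^2/4 + (C1*sin(2^(1/3)*sqrt(3)*x/2) + C2*cos(2^(1/3)*sqrt(3)*x/2))*exp(-2^(1/3)*x/2)


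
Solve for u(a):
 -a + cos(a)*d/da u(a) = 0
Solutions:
 u(a) = C1 + Integral(a/cos(a), a)


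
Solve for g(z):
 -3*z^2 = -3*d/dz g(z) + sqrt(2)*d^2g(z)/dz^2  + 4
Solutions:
 g(z) = C1 + C2*exp(3*sqrt(2)*z/2) + z^3/3 + sqrt(2)*z^2/3 + 16*z/9


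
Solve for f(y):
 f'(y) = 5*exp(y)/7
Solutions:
 f(y) = C1 + 5*exp(y)/7


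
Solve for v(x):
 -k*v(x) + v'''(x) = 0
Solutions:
 v(x) = C1*exp(k^(1/3)*x) + C2*exp(k^(1/3)*x*(-1 + sqrt(3)*I)/2) + C3*exp(-k^(1/3)*x*(1 + sqrt(3)*I)/2)


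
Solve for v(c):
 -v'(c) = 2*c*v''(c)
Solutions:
 v(c) = C1 + C2*sqrt(c)


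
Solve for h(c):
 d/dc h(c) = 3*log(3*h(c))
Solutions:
 -Integral(1/(log(_y) + log(3)), (_y, h(c)))/3 = C1 - c


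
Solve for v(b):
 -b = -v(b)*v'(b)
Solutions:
 v(b) = -sqrt(C1 + b^2)
 v(b) = sqrt(C1 + b^2)


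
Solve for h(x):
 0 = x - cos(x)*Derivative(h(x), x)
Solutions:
 h(x) = C1 + Integral(x/cos(x), x)


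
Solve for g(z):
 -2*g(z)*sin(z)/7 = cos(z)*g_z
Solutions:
 g(z) = C1*cos(z)^(2/7)


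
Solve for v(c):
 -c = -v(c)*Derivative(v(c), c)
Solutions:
 v(c) = -sqrt(C1 + c^2)
 v(c) = sqrt(C1 + c^2)


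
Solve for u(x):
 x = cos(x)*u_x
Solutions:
 u(x) = C1 + Integral(x/cos(x), x)


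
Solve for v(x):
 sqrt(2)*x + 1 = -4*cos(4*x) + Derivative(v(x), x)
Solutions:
 v(x) = C1 + sqrt(2)*x^2/2 + x + sin(4*x)


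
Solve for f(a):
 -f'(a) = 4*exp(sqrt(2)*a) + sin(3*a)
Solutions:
 f(a) = C1 - 2*sqrt(2)*exp(sqrt(2)*a) + cos(3*a)/3


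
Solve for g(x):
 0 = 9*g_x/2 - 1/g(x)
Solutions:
 g(x) = -sqrt(C1 + 4*x)/3
 g(x) = sqrt(C1 + 4*x)/3


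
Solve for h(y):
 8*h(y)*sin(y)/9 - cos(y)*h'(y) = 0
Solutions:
 h(y) = C1/cos(y)^(8/9)


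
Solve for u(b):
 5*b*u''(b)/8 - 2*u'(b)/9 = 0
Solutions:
 u(b) = C1 + C2*b^(61/45)


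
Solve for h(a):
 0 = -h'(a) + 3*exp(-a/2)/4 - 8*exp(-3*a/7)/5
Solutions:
 h(a) = C1 - 3*exp(-a/2)/2 + 56*exp(-3*a/7)/15


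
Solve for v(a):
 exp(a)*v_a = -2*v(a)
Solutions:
 v(a) = C1*exp(2*exp(-a))


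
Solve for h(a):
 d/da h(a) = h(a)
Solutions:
 h(a) = C1*exp(a)


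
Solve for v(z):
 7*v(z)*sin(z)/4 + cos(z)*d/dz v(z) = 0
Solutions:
 v(z) = C1*cos(z)^(7/4)


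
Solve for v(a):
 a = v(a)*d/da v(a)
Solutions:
 v(a) = -sqrt(C1 + a^2)
 v(a) = sqrt(C1 + a^2)


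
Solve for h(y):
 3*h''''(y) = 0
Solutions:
 h(y) = C1 + C2*y + C3*y^2 + C4*y^3


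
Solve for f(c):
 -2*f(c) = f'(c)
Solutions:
 f(c) = C1*exp(-2*c)


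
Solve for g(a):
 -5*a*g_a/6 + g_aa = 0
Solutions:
 g(a) = C1 + C2*erfi(sqrt(15)*a/6)


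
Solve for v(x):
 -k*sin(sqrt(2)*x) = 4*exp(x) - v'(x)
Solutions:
 v(x) = C1 - sqrt(2)*k*cos(sqrt(2)*x)/2 + 4*exp(x)


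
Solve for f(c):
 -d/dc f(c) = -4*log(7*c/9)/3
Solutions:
 f(c) = C1 + 4*c*log(c)/3 - 8*c*log(3)/3 - 4*c/3 + 4*c*log(7)/3


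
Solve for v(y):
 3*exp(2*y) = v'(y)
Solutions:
 v(y) = C1 + 3*exp(2*y)/2


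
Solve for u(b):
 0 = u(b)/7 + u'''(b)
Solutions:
 u(b) = C3*exp(-7^(2/3)*b/7) + (C1*sin(sqrt(3)*7^(2/3)*b/14) + C2*cos(sqrt(3)*7^(2/3)*b/14))*exp(7^(2/3)*b/14)


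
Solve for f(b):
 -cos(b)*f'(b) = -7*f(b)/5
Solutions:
 f(b) = C1*(sin(b) + 1)^(7/10)/(sin(b) - 1)^(7/10)


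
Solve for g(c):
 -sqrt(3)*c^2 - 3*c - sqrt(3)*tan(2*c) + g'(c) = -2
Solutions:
 g(c) = C1 + sqrt(3)*c^3/3 + 3*c^2/2 - 2*c - sqrt(3)*log(cos(2*c))/2


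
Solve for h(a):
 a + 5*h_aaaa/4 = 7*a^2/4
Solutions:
 h(a) = C1 + C2*a + C3*a^2 + C4*a^3 + 7*a^6/1800 - a^5/150


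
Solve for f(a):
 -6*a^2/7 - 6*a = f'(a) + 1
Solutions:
 f(a) = C1 - 2*a^3/7 - 3*a^2 - a


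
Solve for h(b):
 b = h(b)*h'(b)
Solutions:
 h(b) = -sqrt(C1 + b^2)
 h(b) = sqrt(C1 + b^2)


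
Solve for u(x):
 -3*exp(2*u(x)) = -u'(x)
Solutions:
 u(x) = log(-sqrt(-1/(C1 + 3*x))) - log(2)/2
 u(x) = log(-1/(C1 + 3*x))/2 - log(2)/2


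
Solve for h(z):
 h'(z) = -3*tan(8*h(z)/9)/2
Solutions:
 h(z) = -9*asin(C1*exp(-4*z/3))/8 + 9*pi/8
 h(z) = 9*asin(C1*exp(-4*z/3))/8


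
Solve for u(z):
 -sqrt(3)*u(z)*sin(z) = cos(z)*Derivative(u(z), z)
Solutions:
 u(z) = C1*cos(z)^(sqrt(3))


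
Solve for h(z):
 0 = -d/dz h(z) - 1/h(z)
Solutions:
 h(z) = -sqrt(C1 - 2*z)
 h(z) = sqrt(C1 - 2*z)


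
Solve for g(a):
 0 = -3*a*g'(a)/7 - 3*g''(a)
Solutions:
 g(a) = C1 + C2*erf(sqrt(14)*a/14)


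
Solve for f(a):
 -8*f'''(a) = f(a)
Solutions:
 f(a) = C3*exp(-a/2) + (C1*sin(sqrt(3)*a/4) + C2*cos(sqrt(3)*a/4))*exp(a/4)


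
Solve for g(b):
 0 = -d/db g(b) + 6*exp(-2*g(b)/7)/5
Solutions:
 g(b) = 7*log(-sqrt(C1 + 6*b)) - 7*log(35) + 7*log(70)/2
 g(b) = 7*log(C1 + 6*b)/2 - 7*log(35) + 7*log(70)/2


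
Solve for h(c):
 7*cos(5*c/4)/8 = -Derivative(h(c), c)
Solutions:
 h(c) = C1 - 7*sin(5*c/4)/10


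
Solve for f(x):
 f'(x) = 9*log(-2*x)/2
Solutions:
 f(x) = C1 + 9*x*log(-x)/2 + 9*x*(-1 + log(2))/2


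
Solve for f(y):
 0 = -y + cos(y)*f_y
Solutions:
 f(y) = C1 + Integral(y/cos(y), y)


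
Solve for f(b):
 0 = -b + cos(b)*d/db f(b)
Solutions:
 f(b) = C1 + Integral(b/cos(b), b)


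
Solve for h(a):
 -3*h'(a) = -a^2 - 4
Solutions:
 h(a) = C1 + a^3/9 + 4*a/3


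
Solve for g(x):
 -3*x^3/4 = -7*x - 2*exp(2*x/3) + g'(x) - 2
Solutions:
 g(x) = C1 - 3*x^4/16 + 7*x^2/2 + 2*x + 3*exp(2*x/3)


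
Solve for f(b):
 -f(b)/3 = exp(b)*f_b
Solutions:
 f(b) = C1*exp(exp(-b)/3)


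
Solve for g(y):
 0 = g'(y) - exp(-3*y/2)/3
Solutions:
 g(y) = C1 - 2*exp(-3*y/2)/9


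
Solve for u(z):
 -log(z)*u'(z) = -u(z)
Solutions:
 u(z) = C1*exp(li(z))


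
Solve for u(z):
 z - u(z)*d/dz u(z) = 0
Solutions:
 u(z) = -sqrt(C1 + z^2)
 u(z) = sqrt(C1 + z^2)


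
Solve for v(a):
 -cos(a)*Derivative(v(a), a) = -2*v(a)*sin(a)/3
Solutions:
 v(a) = C1/cos(a)^(2/3)


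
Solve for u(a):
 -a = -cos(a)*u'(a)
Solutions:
 u(a) = C1 + Integral(a/cos(a), a)


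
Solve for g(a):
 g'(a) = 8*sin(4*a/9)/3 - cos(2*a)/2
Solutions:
 g(a) = C1 - sin(2*a)/4 - 6*cos(4*a/9)


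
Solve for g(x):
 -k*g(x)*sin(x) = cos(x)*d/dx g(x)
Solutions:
 g(x) = C1*exp(k*log(cos(x)))


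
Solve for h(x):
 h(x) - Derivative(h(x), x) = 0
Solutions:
 h(x) = C1*exp(x)


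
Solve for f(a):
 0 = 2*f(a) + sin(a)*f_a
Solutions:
 f(a) = C1*(cos(a) + 1)/(cos(a) - 1)


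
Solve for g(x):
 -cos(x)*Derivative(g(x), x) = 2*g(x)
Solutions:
 g(x) = C1*(sin(x) - 1)/(sin(x) + 1)


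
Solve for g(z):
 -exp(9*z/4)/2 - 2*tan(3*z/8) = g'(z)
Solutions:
 g(z) = C1 - 2*exp(9*z/4)/9 + 16*log(cos(3*z/8))/3


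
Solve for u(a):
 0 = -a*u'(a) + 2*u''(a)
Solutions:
 u(a) = C1 + C2*erfi(a/2)


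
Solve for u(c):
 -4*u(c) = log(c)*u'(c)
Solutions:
 u(c) = C1*exp(-4*li(c))


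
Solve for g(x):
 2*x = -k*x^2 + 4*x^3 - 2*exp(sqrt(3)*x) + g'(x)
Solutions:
 g(x) = C1 + k*x^3/3 - x^4 + x^2 + 2*sqrt(3)*exp(sqrt(3)*x)/3


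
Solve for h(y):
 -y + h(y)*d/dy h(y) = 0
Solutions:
 h(y) = -sqrt(C1 + y^2)
 h(y) = sqrt(C1 + y^2)


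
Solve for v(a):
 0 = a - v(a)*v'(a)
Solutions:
 v(a) = -sqrt(C1 + a^2)
 v(a) = sqrt(C1 + a^2)


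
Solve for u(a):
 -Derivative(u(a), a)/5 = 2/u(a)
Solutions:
 u(a) = -sqrt(C1 - 20*a)
 u(a) = sqrt(C1 - 20*a)


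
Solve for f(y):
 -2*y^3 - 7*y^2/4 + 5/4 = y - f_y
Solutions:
 f(y) = C1 + y^4/2 + 7*y^3/12 + y^2/2 - 5*y/4


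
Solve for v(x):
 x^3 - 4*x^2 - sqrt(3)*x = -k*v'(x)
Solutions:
 v(x) = C1 - x^4/(4*k) + 4*x^3/(3*k) + sqrt(3)*x^2/(2*k)


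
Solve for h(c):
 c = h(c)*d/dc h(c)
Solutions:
 h(c) = -sqrt(C1 + c^2)
 h(c) = sqrt(C1 + c^2)


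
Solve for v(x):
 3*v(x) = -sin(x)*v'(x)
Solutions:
 v(x) = C1*(cos(x) + 1)^(3/2)/(cos(x) - 1)^(3/2)


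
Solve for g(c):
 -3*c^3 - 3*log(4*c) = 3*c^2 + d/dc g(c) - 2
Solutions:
 g(c) = C1 - 3*c^4/4 - c^3 - 3*c*log(c) - c*log(64) + 5*c


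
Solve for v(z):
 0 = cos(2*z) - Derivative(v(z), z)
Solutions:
 v(z) = C1 + sin(2*z)/2


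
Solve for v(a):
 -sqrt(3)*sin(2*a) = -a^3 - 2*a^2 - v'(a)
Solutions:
 v(a) = C1 - a^4/4 - 2*a^3/3 - sqrt(3)*cos(2*a)/2


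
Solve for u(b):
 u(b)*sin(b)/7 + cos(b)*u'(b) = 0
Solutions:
 u(b) = C1*cos(b)^(1/7)


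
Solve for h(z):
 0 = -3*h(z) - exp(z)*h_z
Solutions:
 h(z) = C1*exp(3*exp(-z))


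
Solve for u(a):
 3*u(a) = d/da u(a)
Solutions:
 u(a) = C1*exp(3*a)


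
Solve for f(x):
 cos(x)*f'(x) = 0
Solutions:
 f(x) = C1


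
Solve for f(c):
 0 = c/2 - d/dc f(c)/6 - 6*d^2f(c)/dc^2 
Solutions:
 f(c) = C1 + C2*exp(-c/36) + 3*c^2/2 - 108*c


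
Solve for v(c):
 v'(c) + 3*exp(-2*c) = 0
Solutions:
 v(c) = C1 + 3*exp(-2*c)/2


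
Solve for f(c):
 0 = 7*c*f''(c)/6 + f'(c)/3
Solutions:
 f(c) = C1 + C2*c^(5/7)


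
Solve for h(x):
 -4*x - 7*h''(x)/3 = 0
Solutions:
 h(x) = C1 + C2*x - 2*x^3/7


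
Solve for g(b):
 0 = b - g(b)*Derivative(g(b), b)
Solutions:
 g(b) = -sqrt(C1 + b^2)
 g(b) = sqrt(C1 + b^2)


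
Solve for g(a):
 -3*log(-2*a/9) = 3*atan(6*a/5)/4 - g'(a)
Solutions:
 g(a) = C1 + 3*a*log(-a) + 3*a*atan(6*a/5)/4 - 6*a*log(3) - 3*a + 3*a*log(2) - 5*log(36*a^2 + 25)/16


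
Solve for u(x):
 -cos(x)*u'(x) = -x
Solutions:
 u(x) = C1 + Integral(x/cos(x), x)


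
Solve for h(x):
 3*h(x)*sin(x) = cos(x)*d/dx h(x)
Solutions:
 h(x) = C1/cos(x)^3


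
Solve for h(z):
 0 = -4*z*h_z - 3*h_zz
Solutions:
 h(z) = C1 + C2*erf(sqrt(6)*z/3)


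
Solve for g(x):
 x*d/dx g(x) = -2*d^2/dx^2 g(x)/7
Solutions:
 g(x) = C1 + C2*erf(sqrt(7)*x/2)


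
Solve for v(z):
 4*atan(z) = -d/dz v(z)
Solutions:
 v(z) = C1 - 4*z*atan(z) + 2*log(z^2 + 1)


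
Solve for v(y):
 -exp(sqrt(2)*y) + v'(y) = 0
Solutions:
 v(y) = C1 + sqrt(2)*exp(sqrt(2)*y)/2


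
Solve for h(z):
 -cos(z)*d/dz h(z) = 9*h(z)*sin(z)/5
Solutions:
 h(z) = C1*cos(z)^(9/5)


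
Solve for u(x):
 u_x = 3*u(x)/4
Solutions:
 u(x) = C1*exp(3*x/4)


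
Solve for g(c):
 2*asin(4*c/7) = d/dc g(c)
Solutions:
 g(c) = C1 + 2*c*asin(4*c/7) + sqrt(49 - 16*c^2)/2


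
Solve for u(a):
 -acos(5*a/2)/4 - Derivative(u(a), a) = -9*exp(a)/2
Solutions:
 u(a) = C1 - a*acos(5*a/2)/4 + sqrt(4 - 25*a^2)/20 + 9*exp(a)/2


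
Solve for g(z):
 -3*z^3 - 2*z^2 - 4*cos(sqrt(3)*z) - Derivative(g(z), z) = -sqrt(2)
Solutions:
 g(z) = C1 - 3*z^4/4 - 2*z^3/3 + sqrt(2)*z - 4*sqrt(3)*sin(sqrt(3)*z)/3


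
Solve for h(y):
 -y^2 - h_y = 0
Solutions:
 h(y) = C1 - y^3/3


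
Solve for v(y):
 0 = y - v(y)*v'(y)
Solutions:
 v(y) = -sqrt(C1 + y^2)
 v(y) = sqrt(C1 + y^2)


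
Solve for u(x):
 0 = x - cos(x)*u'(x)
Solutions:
 u(x) = C1 + Integral(x/cos(x), x)


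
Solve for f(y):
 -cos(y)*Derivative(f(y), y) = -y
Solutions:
 f(y) = C1 + Integral(y/cos(y), y)


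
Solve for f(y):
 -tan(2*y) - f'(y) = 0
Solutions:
 f(y) = C1 + log(cos(2*y))/2


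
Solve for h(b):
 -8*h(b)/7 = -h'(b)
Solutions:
 h(b) = C1*exp(8*b/7)


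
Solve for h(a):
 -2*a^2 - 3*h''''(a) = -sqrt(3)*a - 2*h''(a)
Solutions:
 h(a) = C1 + C2*a + C3*exp(-sqrt(6)*a/3) + C4*exp(sqrt(6)*a/3) + a^4/12 - sqrt(3)*a^3/12 + 3*a^2/2


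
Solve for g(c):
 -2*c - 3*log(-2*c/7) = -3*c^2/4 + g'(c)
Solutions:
 g(c) = C1 + c^3/4 - c^2 - 3*c*log(-c) + 3*c*(-log(2) + 1 + log(7))


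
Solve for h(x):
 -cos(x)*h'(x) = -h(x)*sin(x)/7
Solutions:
 h(x) = C1/cos(x)^(1/7)


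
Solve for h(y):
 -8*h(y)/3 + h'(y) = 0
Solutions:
 h(y) = C1*exp(8*y/3)


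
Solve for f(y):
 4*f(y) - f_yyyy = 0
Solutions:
 f(y) = C1*exp(-sqrt(2)*y) + C2*exp(sqrt(2)*y) + C3*sin(sqrt(2)*y) + C4*cos(sqrt(2)*y)


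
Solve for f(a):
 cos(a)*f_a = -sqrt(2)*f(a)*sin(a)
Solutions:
 f(a) = C1*cos(a)^(sqrt(2))


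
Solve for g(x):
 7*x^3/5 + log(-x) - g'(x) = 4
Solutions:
 g(x) = C1 + 7*x^4/20 + x*log(-x) - 5*x


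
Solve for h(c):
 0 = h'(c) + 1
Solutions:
 h(c) = C1 - c


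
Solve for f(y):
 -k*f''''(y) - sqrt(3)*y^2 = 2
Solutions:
 f(y) = C1 + C2*y + C3*y^2 + C4*y^3 - sqrt(3)*y^6/(360*k) - y^4/(12*k)


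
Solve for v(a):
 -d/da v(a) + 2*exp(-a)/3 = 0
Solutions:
 v(a) = C1 - 2*exp(-a)/3


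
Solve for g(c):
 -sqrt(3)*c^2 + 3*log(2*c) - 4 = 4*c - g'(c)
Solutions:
 g(c) = C1 + sqrt(3)*c^3/3 + 2*c^2 - 3*c*log(c) - c*log(8) + 7*c


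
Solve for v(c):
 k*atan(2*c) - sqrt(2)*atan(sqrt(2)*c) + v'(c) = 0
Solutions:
 v(c) = C1 - k*(c*atan(2*c) - log(4*c^2 + 1)/4) + sqrt(2)*(c*atan(sqrt(2)*c) - sqrt(2)*log(2*c^2 + 1)/4)


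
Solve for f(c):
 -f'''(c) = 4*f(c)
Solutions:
 f(c) = C3*exp(-2^(2/3)*c) + (C1*sin(2^(2/3)*sqrt(3)*c/2) + C2*cos(2^(2/3)*sqrt(3)*c/2))*exp(2^(2/3)*c/2)


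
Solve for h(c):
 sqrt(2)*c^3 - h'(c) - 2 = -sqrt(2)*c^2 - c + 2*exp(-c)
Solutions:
 h(c) = C1 + sqrt(2)*c^4/4 + sqrt(2)*c^3/3 + c^2/2 - 2*c + 2*exp(-c)


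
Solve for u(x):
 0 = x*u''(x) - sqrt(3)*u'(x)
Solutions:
 u(x) = C1 + C2*x^(1 + sqrt(3))


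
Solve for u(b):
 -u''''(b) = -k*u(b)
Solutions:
 u(b) = C1*exp(-b*k^(1/4)) + C2*exp(b*k^(1/4)) + C3*exp(-I*b*k^(1/4)) + C4*exp(I*b*k^(1/4))


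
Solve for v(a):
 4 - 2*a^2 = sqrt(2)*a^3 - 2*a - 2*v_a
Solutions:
 v(a) = C1 + sqrt(2)*a^4/8 + a^3/3 - a^2/2 - 2*a


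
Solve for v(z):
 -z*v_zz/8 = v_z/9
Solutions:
 v(z) = C1 + C2*z^(1/9)


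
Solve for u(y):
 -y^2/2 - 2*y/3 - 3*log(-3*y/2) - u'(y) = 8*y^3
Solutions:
 u(y) = C1 - 2*y^4 - y^3/6 - y^2/3 - 3*y*log(-y) + 3*y*(-log(3) + log(2) + 1)


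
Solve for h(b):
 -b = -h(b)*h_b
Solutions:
 h(b) = -sqrt(C1 + b^2)
 h(b) = sqrt(C1 + b^2)


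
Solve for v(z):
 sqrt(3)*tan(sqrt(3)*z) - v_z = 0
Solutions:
 v(z) = C1 - log(cos(sqrt(3)*z))


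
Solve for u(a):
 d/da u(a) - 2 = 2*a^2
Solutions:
 u(a) = C1 + 2*a^3/3 + 2*a


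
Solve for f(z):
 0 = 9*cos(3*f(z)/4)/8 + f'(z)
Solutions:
 9*z/8 - 2*log(sin(3*f(z)/4) - 1)/3 + 2*log(sin(3*f(z)/4) + 1)/3 = C1


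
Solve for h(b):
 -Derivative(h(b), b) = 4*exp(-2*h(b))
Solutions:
 h(b) = log(-sqrt(C1 - 8*b))
 h(b) = log(C1 - 8*b)/2


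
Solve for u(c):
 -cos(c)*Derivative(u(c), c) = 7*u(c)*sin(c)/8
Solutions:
 u(c) = C1*cos(c)^(7/8)


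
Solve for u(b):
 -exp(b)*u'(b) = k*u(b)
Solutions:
 u(b) = C1*exp(k*exp(-b))


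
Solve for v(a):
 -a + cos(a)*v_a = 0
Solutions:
 v(a) = C1 + Integral(a/cos(a), a)


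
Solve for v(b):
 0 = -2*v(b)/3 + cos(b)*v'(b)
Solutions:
 v(b) = C1*(sin(b) + 1)^(1/3)/(sin(b) - 1)^(1/3)


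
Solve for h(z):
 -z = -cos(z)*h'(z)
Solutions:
 h(z) = C1 + Integral(z/cos(z), z)


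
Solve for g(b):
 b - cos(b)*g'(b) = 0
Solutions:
 g(b) = C1 + Integral(b/cos(b), b)


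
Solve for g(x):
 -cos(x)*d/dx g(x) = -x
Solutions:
 g(x) = C1 + Integral(x/cos(x), x)


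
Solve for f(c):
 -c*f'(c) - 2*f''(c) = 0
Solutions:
 f(c) = C1 + C2*erf(c/2)


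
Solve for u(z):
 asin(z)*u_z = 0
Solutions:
 u(z) = C1


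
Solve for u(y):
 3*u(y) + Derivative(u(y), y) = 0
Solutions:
 u(y) = C1*exp(-3*y)


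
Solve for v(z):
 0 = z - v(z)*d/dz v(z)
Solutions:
 v(z) = -sqrt(C1 + z^2)
 v(z) = sqrt(C1 + z^2)


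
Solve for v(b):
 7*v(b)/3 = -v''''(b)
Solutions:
 v(b) = (C1*sin(sqrt(2)*3^(3/4)*7^(1/4)*b/6) + C2*cos(sqrt(2)*3^(3/4)*7^(1/4)*b/6))*exp(-sqrt(2)*3^(3/4)*7^(1/4)*b/6) + (C3*sin(sqrt(2)*3^(3/4)*7^(1/4)*b/6) + C4*cos(sqrt(2)*3^(3/4)*7^(1/4)*b/6))*exp(sqrt(2)*3^(3/4)*7^(1/4)*b/6)


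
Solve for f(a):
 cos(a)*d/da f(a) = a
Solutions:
 f(a) = C1 + Integral(a/cos(a), a)


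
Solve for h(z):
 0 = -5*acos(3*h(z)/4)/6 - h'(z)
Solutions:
 Integral(1/acos(3*_y/4), (_y, h(z))) = C1 - 5*z/6


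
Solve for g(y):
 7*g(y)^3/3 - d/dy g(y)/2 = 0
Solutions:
 g(y) = -sqrt(6)*sqrt(-1/(C1 + 14*y))/2
 g(y) = sqrt(6)*sqrt(-1/(C1 + 14*y))/2


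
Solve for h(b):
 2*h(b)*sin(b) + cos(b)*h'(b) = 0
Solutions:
 h(b) = C1*cos(b)^2


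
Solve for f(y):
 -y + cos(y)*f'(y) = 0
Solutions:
 f(y) = C1 + Integral(y/cos(y), y)


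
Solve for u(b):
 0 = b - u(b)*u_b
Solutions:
 u(b) = -sqrt(C1 + b^2)
 u(b) = sqrt(C1 + b^2)


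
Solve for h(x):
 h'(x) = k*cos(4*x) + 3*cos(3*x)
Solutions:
 h(x) = C1 + k*sin(4*x)/4 + sin(3*x)


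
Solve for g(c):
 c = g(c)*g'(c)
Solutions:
 g(c) = -sqrt(C1 + c^2)
 g(c) = sqrt(C1 + c^2)


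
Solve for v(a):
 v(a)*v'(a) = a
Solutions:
 v(a) = -sqrt(C1 + a^2)
 v(a) = sqrt(C1 + a^2)


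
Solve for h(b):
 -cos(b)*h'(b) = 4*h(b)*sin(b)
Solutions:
 h(b) = C1*cos(b)^4


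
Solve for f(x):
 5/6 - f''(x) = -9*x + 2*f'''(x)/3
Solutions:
 f(x) = C1 + C2*x + C3*exp(-3*x/2) + 3*x^3/2 - 31*x^2/12


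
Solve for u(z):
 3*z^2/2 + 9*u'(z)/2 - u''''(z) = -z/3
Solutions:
 u(z) = C1 + C4*exp(6^(2/3)*z/2) - z^3/9 - z^2/27 + (C2*sin(3*2^(2/3)*3^(1/6)*z/4) + C3*cos(3*2^(2/3)*3^(1/6)*z/4))*exp(-6^(2/3)*z/4)


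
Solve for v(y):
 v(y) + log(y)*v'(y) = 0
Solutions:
 v(y) = C1*exp(-li(y))


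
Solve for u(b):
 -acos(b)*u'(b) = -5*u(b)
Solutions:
 u(b) = C1*exp(5*Integral(1/acos(b), b))


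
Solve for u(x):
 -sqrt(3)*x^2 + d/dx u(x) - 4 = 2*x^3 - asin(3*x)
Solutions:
 u(x) = C1 + x^4/2 + sqrt(3)*x^3/3 - x*asin(3*x) + 4*x - sqrt(1 - 9*x^2)/3


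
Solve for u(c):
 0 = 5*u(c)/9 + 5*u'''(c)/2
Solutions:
 u(c) = C3*exp(-6^(1/3)*c/3) + (C1*sin(2^(1/3)*3^(5/6)*c/6) + C2*cos(2^(1/3)*3^(5/6)*c/6))*exp(6^(1/3)*c/6)


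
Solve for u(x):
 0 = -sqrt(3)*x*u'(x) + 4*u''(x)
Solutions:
 u(x) = C1 + C2*erfi(sqrt(2)*3^(1/4)*x/4)


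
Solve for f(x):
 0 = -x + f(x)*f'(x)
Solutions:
 f(x) = -sqrt(C1 + x^2)
 f(x) = sqrt(C1 + x^2)


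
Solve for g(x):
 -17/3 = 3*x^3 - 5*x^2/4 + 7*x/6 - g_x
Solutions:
 g(x) = C1 + 3*x^4/4 - 5*x^3/12 + 7*x^2/12 + 17*x/3


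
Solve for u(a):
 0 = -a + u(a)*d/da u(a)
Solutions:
 u(a) = -sqrt(C1 + a^2)
 u(a) = sqrt(C1 + a^2)


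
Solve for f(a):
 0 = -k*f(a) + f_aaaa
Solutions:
 f(a) = C1*exp(-a*k^(1/4)) + C2*exp(a*k^(1/4)) + C3*exp(-I*a*k^(1/4)) + C4*exp(I*a*k^(1/4))


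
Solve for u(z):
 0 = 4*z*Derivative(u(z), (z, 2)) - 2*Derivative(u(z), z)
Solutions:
 u(z) = C1 + C2*z^(3/2)


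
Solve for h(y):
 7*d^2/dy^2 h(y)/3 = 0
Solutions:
 h(y) = C1 + C2*y


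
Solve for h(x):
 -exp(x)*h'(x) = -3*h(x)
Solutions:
 h(x) = C1*exp(-3*exp(-x))


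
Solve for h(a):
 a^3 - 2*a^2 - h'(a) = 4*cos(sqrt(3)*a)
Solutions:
 h(a) = C1 + a^4/4 - 2*a^3/3 - 4*sqrt(3)*sin(sqrt(3)*a)/3


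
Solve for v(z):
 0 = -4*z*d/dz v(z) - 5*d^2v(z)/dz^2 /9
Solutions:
 v(z) = C1 + C2*erf(3*sqrt(10)*z/5)


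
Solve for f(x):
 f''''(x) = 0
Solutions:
 f(x) = C1 + C2*x + C3*x^2 + C4*x^3
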